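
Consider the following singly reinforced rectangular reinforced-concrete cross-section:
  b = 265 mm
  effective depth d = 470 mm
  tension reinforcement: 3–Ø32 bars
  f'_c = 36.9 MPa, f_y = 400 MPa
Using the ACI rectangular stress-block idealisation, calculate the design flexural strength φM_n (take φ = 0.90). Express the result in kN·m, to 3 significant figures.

A_s = 3 × 804 = 2412 mm².
T = A_s f_y = 2412 × 400 = 964800 N = 964.8 kN.
From C = T: a = T/(0.85 f'_c b) = 964800/(0.85 × 36.9 × 265) = 116.08 mm.
M_n = T(d − a/2) = 964.8 kN × (470 − 58.04) mm = 397.46 kN·m.
φM_n = 0.90 × 397.46 = 357.71 kN·m.

φM_n ≈ 358 kN·m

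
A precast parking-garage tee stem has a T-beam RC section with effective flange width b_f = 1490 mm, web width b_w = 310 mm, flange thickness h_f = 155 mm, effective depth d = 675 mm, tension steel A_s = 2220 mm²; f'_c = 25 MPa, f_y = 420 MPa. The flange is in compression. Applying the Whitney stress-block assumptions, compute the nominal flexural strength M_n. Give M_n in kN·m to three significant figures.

Tension: T = A_s f_y = 2220 × 420 = 932400 N.
Try a within the flange: a = T/(0.85 f'_c b_f) = 932400/(0.85 × 25 × 1490) = 29.45 mm.
Since a = 29.45 ≤ h_f = 155 mm, the stress block lies entirely in the flange; analyse as a rectangular beam of width b_f.
M_n = T(d − a/2) = 932400 × (675 − 14.725) = 615.64 × 10⁶ N·mm.
M_n = 615.64 kN·m.

M_n ≈ 616 kN·m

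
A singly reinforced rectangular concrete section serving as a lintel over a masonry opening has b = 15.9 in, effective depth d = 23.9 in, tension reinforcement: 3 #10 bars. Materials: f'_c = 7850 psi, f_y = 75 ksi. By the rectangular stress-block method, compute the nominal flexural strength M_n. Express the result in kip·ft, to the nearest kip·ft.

M_n ≈ 537 kip·ft

A_s = 3 × 1.27 = 3.81 in².
T = A_s f_y = 3.81 × 75 = 285.75 kips.
a = T/(0.85 f'_c b) = 285.75/(0.85 × 7.85 × 15.9) = 2.693 in.
M_n = T(d − a/2) = 285.75 × (23.9 − 1.3465) = 6444.7 kip·in = 6444.7/12 = 537.06 kip·ft.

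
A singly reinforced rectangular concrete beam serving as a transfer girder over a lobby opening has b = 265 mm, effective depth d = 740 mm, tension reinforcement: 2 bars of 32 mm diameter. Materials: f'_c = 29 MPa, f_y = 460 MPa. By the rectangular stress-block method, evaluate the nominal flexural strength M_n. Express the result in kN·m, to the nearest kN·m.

M_n ≈ 505 kN·m

A_s = 2 × 804 = 1608 mm².
T = A_s f_y = 1608 × 460 = 739680 N = 739.68 kN.
From C = T: a = T/(0.85 f'_c b) = 739680/(0.85 × 29 × 265) = 113.24 mm.
M_n = T(d − a/2) = 739.68 kN × (740 − 56.62) mm = 505.48 kN·m.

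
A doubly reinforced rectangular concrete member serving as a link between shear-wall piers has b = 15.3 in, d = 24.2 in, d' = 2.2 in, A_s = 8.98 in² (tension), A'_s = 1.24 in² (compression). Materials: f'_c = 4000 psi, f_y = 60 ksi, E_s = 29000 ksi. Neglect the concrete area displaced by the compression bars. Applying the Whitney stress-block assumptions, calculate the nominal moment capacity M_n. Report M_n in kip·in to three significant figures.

M_n ≈ 10800 kip·in

Assume both steels yield.
a = (A_s − A'_s) f_y/(0.85 f'_c b) = (8.98 − 1.24) × 60/(0.85 × 4 × 15.3) = 8.927 in.
c = a/β₁ = 8.927/0.85 = 10.502 in; ε'_s = 0.003(c − d')/c = 0.0024 ≥ ε_y = 0.0021, so the compression steel yields.
M_n = (A_s − A'_s) f_y (d − a/2) + A'_s f_y (d − d') = 464.4 × (24.2 − 4.4635) + 74.4 × (24.2 − 2.2) = 9165.6 + 1636.8 = 10802.4 kip·in.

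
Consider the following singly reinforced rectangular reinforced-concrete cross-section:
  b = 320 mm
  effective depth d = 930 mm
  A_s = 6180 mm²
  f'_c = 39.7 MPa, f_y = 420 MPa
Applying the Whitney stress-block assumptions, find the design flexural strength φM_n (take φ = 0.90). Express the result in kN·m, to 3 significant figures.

T = A_s f_y = 6180 × 420 = 2595600 N = 2595.6 kN.
From C = T: a = T/(0.85 f'_c b) = 2595600/(0.85 × 39.7 × 320) = 240.37 mm.
M_n = T(d − a/2) = 2595.6 kN × (930 − 120.185) mm = 2101.96 kN·m.
φM_n = 0.90 × 2101.96 = 1891.76 kN·m.

φM_n ≈ 1890 kN·m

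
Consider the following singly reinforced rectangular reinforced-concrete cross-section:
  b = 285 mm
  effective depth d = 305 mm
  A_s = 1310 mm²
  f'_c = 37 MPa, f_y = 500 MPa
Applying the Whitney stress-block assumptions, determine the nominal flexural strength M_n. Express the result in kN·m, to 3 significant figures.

M_n ≈ 176 kN·m

T = A_s f_y = 1310 × 500 = 655000 N = 655 kN.
From C = T: a = T/(0.85 f'_c b) = 655000/(0.85 × 37 × 285) = 73.08 mm.
M_n = T(d − a/2) = 655 kN × (305 − 36.54) mm = 175.84 kN·m.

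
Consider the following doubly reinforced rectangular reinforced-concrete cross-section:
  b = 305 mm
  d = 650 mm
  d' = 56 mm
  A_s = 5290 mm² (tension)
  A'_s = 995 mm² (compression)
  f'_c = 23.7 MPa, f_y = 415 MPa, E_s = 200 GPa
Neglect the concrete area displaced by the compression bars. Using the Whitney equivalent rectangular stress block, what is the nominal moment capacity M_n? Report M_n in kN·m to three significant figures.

Assume both tension and compression steel yield.
Net tension couple steel: A_s − A'_s = 4295 mm².
a = (A_s − A'_s) f_y / (0.85 f'_c b) = 1782425/(0.85 × 23.7 × 305) = 290.10 mm.
c = a/β₁ = 290.10/0.85 = 341.29 mm; ε'_s = 0.003(c − d')/c = 0.0025 ≥ f_y/E_s = 0.0021, so compression steel does yield.
M_n = (A_s − A'_s) f_y (d − a/2) + A'_s f_y (d − d') = [1782425 × (650 − 145.05) + 412925 × (650 − 56)] × 10⁻⁶ = 900.04 + 245.28 = 1145.32 kN·m.

M_n ≈ 1150 kN·m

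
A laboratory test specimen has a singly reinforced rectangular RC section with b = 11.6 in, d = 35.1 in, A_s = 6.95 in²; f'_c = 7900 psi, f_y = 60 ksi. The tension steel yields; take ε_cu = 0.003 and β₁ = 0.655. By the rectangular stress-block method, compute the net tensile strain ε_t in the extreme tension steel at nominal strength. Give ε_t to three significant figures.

ε_t ≈ 0.00988

a = A_s f_y/(0.85 f'_c b) = 5.353 in.
β₁ = 0.655, so c = a/β₁ = 5.353/0.655 = 8.173 in.
From the linear strain diagram with ε_cu = 0.003: ε_t = 0.003 (d − c)/c = 0.003 × (35.1 − 8.173)/8.173 = 0.00988.
Since ε_t ≥ 0.005, the section is tension-controlled.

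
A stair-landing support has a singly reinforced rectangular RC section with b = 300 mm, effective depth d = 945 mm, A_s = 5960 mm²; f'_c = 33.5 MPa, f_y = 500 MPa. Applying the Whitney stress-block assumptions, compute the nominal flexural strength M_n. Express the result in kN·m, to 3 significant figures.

T = A_s f_y = 5960 × 500 = 2980000 N = 2980 kN.
From C = T: a = T/(0.85 f'_c b) = 2980000/(0.85 × 33.5 × 300) = 348.84 mm.
M_n = T(d − a/2) = 2980 kN × (945 − 174.42) mm = 2296.33 kN·m.

M_n ≈ 2300 kN·m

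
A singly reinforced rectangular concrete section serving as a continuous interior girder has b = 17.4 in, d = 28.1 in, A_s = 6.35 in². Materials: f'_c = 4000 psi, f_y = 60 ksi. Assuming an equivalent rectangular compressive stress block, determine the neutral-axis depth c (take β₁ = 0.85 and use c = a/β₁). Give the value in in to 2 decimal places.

c ≈ 7.58 in

T = A_s f_y = 6.35 × 60 = 381 kips.
a = T/(0.85 f'_c b) = 381/(0.85 × 4 × 17.4) = 6.4402 in.
With β₁ = 0.85, c = a/β₁ = 6.4402/0.85 = 7.58 in.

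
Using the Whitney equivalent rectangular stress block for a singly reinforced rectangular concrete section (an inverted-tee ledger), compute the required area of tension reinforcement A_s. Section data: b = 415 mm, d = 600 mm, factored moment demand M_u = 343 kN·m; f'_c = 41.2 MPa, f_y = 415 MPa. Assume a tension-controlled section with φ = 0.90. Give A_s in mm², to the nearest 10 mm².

A_s ≈ 1590 mm²

M_n = M_u/φ = 343/0.90 = 381.111 kN·m.
With M_n = 0.85 f'_c a b (d − a/2), solve the quadratic for a:
a = d − √(d² − 2M_n/(0.85 f'_c b)) = 600 − √(600² − 2 × 381.111×10⁶/(0.85 × 41.2 × 415)) = 45.43 mm.
A_s = 0.85 f'_c a b / f_y = 0.85 × 41.2 × 45.43 × 415 / 415 = 1591.0 mm².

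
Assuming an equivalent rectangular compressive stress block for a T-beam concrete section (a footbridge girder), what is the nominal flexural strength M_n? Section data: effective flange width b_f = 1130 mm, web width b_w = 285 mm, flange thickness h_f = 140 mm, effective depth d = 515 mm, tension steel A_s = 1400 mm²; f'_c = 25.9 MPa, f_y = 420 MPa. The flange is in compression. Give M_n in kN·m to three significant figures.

M_n ≈ 296 kN·m

Tension: T = A_s f_y = 1400 × 420 = 588000 N.
Try a within the flange: a = T/(0.85 f'_c b_f) = 588000/(0.85 × 25.9 × 1130) = 23.64 mm.
Since a = 23.64 ≤ h_f = 140 mm, the stress block lies entirely in the flange; analyse as a rectangular beam of width b_f.
M_n = T(d − a/2) = 588000 × (515 − 11.82) = 295.87 × 10⁶ N·mm.
M_n = 295.87 kN·m.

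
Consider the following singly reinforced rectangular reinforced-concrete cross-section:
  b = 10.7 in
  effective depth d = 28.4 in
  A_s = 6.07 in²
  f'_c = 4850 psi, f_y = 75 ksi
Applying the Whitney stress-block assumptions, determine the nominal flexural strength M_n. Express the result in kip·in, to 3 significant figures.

T = A_s f_y = 6.07 × 75 = 455.25 kips.
a = T/(0.85 f'_c b) = 455.25/(0.85 × 4.85 × 10.7) = 10.321 in.
M_n = T(d − a/2) = 455.25 × (28.4 − 5.1605) = 10579.8 kip·in.

M_n ≈ 10600 kip·in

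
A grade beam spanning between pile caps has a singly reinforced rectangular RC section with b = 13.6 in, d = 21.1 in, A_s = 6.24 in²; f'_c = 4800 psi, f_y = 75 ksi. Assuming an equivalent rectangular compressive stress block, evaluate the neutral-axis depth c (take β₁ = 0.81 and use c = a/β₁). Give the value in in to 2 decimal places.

c ≈ 10.41 in

T = A_s f_y = 6.24 × 75 = 468 kips.
a = T/(0.85 f'_c b) = 468/(0.85 × 4.8 × 13.6) = 8.4343 in.
With β₁ = 0.81, c = a/β₁ = 8.4343/0.81 = 10.41 in.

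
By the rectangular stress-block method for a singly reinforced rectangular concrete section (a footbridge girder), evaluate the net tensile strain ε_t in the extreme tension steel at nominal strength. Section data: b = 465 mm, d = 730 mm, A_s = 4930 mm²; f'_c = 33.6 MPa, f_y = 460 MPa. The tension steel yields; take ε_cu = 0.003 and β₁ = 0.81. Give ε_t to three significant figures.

ε_t ≈ 0.00739

a = A_s f_y/(0.85 f'_c b) = 170.76 mm.
β₁ = 0.81, so c = a/β₁ = 170.76/0.81 = 210.81 mm.
From the linear strain diagram with ε_cu = 0.003: ε_t = 0.003 (d − c)/c = 0.003 × (730 − 210.81)/210.81 = 0.00739.
Since ε_t ≥ 0.005, the section is tension-controlled.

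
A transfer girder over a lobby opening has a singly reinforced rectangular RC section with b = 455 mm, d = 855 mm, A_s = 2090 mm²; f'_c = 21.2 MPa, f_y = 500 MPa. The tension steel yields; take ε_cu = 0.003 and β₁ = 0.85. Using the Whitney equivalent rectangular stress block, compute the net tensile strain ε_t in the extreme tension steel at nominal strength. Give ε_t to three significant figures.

ε_t ≈ 0.0141

a = A_s f_y/(0.85 f'_c b) = 127.45 mm.
β₁ = 0.85, so c = a/β₁ = 127.45/0.85 = 149.94 mm.
From the linear strain diagram with ε_cu = 0.003: ε_t = 0.003 (d − c)/c = 0.003 × (855 − 149.94)/149.94 = 0.0141.
Since ε_t ≥ 0.005, the section is tension-controlled.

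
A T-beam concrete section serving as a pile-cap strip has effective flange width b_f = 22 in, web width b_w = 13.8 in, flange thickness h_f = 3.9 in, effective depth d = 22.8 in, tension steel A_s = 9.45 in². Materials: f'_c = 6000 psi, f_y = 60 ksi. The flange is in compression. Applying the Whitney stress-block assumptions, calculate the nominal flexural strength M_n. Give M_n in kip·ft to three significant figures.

Tension: T = A_s f_y = 9.45 × 60 = 567 kips.
Try a within the flange: a = T/(0.85 f'_c b_f) = 567/(0.85 × 6 × 22) = 5.053 in.
a = 5.053 > h_f = 3.9 in: the block extends into the web. Split into flange-overhang and web parts.
C_f = 0.85 f'_c (b_f − b_w) h_f = 0.85 × 6 × (22 − 13.8) × 3.9 = 163.1 kips.
Remaining web compression depth: a_w = (T − C_f)/(0.85 f'_c b_w) = (567 − 163.1)/(0.85 × 6 × 13.8) = 5.739 in.
M_n = C_f(d − h_f/2) + (T − C_f)(d − a_w/2) = 163.1 × (22.8 − 1.95) + 403.9 × (22.8 − 2.8695) = 3400.6 + 8049.9 = 11450.5 kip·in.
M_n = 11450.5/12 = 954.21 kip·ft.

M_n ≈ 954 kip·ft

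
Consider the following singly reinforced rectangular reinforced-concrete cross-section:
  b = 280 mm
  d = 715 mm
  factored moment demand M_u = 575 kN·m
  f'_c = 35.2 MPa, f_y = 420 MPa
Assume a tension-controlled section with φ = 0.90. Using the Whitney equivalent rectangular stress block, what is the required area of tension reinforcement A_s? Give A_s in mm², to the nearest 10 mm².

M_n = M_u/φ = 575/0.90 = 638.889 kN·m.
With M_n = 0.85 f'_c a b (d − a/2), solve the quadratic for a:
a = d − √(d² − 2M_n/(0.85 f'_c b)) = 715 − √(715² − 2 × 638.889×10⁶/(0.85 × 35.2 × 280)) = 116.08 mm.
A_s = 0.85 f'_c a b / f_y = 0.85 × 35.2 × 116.08 × 280 / 420 = 2315.4 mm².

A_s ≈ 2320 mm²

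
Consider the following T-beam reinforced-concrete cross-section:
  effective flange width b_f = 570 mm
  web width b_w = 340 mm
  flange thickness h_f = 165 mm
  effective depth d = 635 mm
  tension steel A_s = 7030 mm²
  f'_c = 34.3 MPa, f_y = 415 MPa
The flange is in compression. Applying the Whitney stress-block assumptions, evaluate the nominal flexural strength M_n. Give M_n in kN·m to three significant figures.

Tension: T = A_s f_y = 7030 × 415 = 2917450 N.
Try a within the flange: a = T/(0.85 f'_c b_f) = 2917450/(0.85 × 34.3 × 570) = 175.56 mm.
a = 175.56 > h_f = 165 mm: the block extends into the web. Split into flange-overhang and web parts.
C_f = 0.85 f'_c (b_f − b_w) h_f = 0.85 × 34.3 × (570 − 340) × 165 = 1106432 N.
Remaining web compression depth: a_w = (T − C_f)/(0.85 f'_c b_w) = (2917450 − 1106432)/(0.85 × 34.3 × 340) = 182.70 mm.
M_n = C_f(d − h_f/2) + (T − C_f)(d − a_w/2) = 1106432 × (635 − 82.5) + 1811018 × (635 − 91.35) = 611.30 + 984.56 = 1595.86 × 10⁶ N·mm.
M_n = 1595.86 kN·m.

M_n ≈ 1600 kN·m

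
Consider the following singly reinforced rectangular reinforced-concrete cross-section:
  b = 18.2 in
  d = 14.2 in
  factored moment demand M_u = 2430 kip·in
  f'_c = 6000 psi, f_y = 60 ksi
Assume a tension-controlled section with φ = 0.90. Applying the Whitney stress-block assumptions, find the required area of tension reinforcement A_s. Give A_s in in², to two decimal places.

M_n = M_u/φ = 2430/0.90 = 2700 kip·in.
From M_n = 0.85 f'_c a b (d − a/2):
a = d − √(d² − 2M_n/(0.85 f'_c b)) = 14.2 − √(14.2² − 2 × 2700/(0.85 × 6 × 18.2)) = 2.222 in.
A_s = 0.85 f'_c a b / f_y = 0.85 × 6 × 2.222 × 18.2 / 60 = 3.437 in².

A_s ≈ 3.44 in²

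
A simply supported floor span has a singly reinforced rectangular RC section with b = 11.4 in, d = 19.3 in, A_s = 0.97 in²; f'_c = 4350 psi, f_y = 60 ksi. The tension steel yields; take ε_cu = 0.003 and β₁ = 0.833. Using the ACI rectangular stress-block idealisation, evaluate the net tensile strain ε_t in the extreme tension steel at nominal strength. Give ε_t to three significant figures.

ε_t ≈ 0.0319

a = A_s f_y/(0.85 f'_c b) = 1.381 in.
β₁ = 0.833, so c = a/β₁ = 1.381/0.833 = 1.658 in.
From the linear strain diagram with ε_cu = 0.003: ε_t = 0.003 (d − c)/c = 0.003 × (19.3 − 1.658)/1.658 = 0.0319.
Since ε_t ≥ 0.005, the section is tension-controlled.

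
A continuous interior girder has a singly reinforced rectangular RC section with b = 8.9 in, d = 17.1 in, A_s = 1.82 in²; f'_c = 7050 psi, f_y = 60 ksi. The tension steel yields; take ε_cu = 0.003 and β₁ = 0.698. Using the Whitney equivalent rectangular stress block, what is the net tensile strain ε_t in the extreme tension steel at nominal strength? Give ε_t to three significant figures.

a = A_s f_y/(0.85 f'_c b) = 2.048 in.
β₁ = 0.698, so c = a/β₁ = 2.048/0.698 = 2.934 in.
From the linear strain diagram with ε_cu = 0.003: ε_t = 0.003 (d − c)/c = 0.003 × (17.1 − 2.934)/2.934 = 0.0145.
Since ε_t ≥ 0.005, the section is tension-controlled.

ε_t ≈ 0.0145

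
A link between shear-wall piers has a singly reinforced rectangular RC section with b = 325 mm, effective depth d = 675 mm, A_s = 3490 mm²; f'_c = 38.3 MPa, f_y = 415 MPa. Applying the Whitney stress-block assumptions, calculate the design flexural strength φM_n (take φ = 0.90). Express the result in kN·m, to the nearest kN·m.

T = A_s f_y = 3490 × 415 = 1448350 N = 1448.35 kN.
From C = T: a = T/(0.85 f'_c b) = 1448350/(0.85 × 38.3 × 325) = 136.89 mm.
M_n = T(d − a/2) = 1448.35 kN × (675 − 68.445) mm = 878.50 kN·m.
φM_n = 0.90 × 878.50 = 790.65 kN·m.

φM_n ≈ 791 kN·m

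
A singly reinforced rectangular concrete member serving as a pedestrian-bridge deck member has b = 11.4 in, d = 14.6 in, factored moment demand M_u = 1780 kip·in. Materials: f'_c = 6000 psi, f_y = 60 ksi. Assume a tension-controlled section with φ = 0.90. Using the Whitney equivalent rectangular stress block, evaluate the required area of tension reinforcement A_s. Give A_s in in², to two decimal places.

A_s ≈ 2.47 in²

M_n = M_u/φ = 1780/0.90 = 1977.78 kip·in.
From M_n = 0.85 f'_c a b (d − a/2):
a = d − √(d² − 2M_n/(0.85 f'_c b)) = 14.6 − √(14.6² − 2 × 1977.78/(0.85 × 6 × 11.4)) = 2.553 in.
A_s = 0.85 f'_c a b / f_y = 0.85 × 6 × 2.553 × 11.4 / 60 = 2.474 in².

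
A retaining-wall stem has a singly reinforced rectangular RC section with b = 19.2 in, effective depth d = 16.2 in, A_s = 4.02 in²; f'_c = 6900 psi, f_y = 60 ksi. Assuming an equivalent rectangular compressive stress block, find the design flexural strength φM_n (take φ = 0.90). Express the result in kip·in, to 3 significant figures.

φM_n ≈ 3280 kip·in

T = A_s f_y = 4.02 × 60 = 241.2 kips.
a = T/(0.85 f'_c b) = 241.2/(0.85 × 6.9 × 19.2) = 2.142 in.
M_n = T(d − a/2) = 241.2 × (16.2 − 1.071) = 3649.1 kip·in.
φM_n = 0.90 × 3649.1 = 3284.2 kip·in.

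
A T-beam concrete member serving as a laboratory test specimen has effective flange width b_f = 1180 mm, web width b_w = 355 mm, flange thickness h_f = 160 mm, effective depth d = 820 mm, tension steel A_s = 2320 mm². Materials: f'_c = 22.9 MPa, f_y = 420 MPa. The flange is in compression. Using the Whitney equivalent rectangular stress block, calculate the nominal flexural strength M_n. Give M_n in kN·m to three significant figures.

Tension: T = A_s f_y = 2320 × 420 = 974400 N.
Try a within the flange: a = T/(0.85 f'_c b_f) = 974400/(0.85 × 22.9 × 1180) = 42.42 mm.
Since a = 42.42 ≤ h_f = 160 mm, the stress block lies entirely in the flange; analyse as a rectangular beam of width b_f.
M_n = T(d − a/2) = 974400 × (820 − 21.21) = 778.34 × 10⁶ N·mm.
M_n = 778.34 kN·m.

M_n ≈ 778 kN·m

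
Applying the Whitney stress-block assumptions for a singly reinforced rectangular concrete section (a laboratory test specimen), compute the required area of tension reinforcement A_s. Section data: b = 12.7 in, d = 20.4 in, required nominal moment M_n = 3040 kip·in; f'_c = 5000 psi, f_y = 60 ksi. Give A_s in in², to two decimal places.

A_s ≈ 2.68 in²

From M_n = 0.85 f'_c a b (d − a/2):
a = d − √(d² − 2M_n/(0.85 f'_c b)) = 20.4 − √(20.4² − 2 × 3040/(0.85 × 5 × 12.7)) = 2.978 in.
A_s = 0.85 f'_c a b / f_y = 0.85 × 5 × 2.978 × 12.7 / 60 = 2.679 in².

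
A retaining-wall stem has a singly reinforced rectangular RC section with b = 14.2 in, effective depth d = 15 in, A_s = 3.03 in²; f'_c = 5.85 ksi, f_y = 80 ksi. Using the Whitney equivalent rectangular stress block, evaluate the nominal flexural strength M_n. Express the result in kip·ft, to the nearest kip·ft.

M_n ≈ 268 kip·ft

T = A_s f_y = 3.03 × 80 = 242.4 kips.
a = T/(0.85 f'_c b) = 242.4/(0.85 × 5.85 × 14.2) = 3.433 in.
M_n = T(d − a/2) = 242.4 × (15 − 1.7165) = 3219.9 kip·in = 3219.9/12 = 268.33 kip·ft.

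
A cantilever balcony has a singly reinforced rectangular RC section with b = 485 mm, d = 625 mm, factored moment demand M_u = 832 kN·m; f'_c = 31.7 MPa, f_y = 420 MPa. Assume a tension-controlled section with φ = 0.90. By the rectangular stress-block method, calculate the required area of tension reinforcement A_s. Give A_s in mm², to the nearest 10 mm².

M_n = M_u/φ = 832/0.90 = 924.444 kN·m.
With M_n = 0.85 f'_c a b (d − a/2), solve the quadratic for a:
a = d − √(d² − 2M_n/(0.85 f'_c b)) = 625 − √(625² − 2 × 924.444×10⁶/(0.85 × 31.7 × 485)) = 125.85 mm.
A_s = 0.85 f'_c a b / f_y = 0.85 × 31.7 × 125.85 × 485 / 420 = 3915.8 mm².

A_s ≈ 3920 mm²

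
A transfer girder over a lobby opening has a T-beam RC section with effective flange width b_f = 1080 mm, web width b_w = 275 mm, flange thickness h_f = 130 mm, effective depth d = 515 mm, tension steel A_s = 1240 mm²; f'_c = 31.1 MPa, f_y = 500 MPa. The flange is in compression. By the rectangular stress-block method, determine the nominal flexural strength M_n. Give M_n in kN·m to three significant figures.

M_n ≈ 313 kN·m

Tension: T = A_s f_y = 1240 × 500 = 620000 N.
Try a within the flange: a = T/(0.85 f'_c b_f) = 620000/(0.85 × 31.1 × 1080) = 21.72 mm.
Since a = 21.72 ≤ h_f = 130 mm, the stress block lies entirely in the flange; analyse as a rectangular beam of width b_f.
M_n = T(d − a/2) = 620000 × (515 − 10.86) = 312.57 × 10⁶ N·mm.
M_n = 312.57 kN·m.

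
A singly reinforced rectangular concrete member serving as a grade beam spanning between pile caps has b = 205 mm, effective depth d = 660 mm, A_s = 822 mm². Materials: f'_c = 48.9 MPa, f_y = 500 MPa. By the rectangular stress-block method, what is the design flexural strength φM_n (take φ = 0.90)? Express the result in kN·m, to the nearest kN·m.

φM_n ≈ 235 kN·m

T = A_s f_y = 822 × 500 = 411000 N = 411 kN.
From C = T: a = T/(0.85 f'_c b) = 411000/(0.85 × 48.9 × 205) = 48.23 mm.
M_n = T(d − a/2) = 411 kN × (660 − 24.115) mm = 261.35 kN·m.
φM_n = 0.90 × 261.35 = 235.22 kN·m.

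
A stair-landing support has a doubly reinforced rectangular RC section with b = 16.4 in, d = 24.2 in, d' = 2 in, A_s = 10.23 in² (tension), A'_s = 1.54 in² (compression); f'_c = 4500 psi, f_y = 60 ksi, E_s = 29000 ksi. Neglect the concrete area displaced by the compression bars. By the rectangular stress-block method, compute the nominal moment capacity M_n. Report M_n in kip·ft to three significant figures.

M_n ≈ 1040 kip·ft

Assume both steels yield.
a = (A_s − A'_s) f_y/(0.85 f'_c b) = (10.23 − 1.54) × 60/(0.85 × 4.5 × 16.4) = 8.312 in.
c = a/β₁ = 8.312/0.825 = 10.075 in; ε'_s = 0.003(c − d')/c = 0.0024 ≥ ε_y = 0.0021, so the compression steel yields.
M_n = (A_s − A'_s) f_y (d − a/2) + A'_s f_y (d − d') = 521.4 × (24.2 − 4.156) + 92.4 × (24.2 − 2) = 10450.9 + 2051.3 = 12502.2 kip·in = 12502.2/12 = 1041.85 kip·ft.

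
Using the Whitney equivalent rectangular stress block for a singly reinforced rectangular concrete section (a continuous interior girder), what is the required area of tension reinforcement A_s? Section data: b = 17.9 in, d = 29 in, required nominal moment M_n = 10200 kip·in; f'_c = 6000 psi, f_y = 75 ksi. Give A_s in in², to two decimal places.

From M_n = 0.85 f'_c a b (d − a/2):
a = d − √(d² − 2M_n/(0.85 f'_c b)) = 29 − √(29² − 2 × 10200/(0.85 × 6 × 17.9)) = 4.150 in.
A_s = 0.85 f'_c a b / f_y = 0.85 × 6 × 4.150 × 17.9 / 75 = 5.051 in².

A_s ≈ 5.05 in²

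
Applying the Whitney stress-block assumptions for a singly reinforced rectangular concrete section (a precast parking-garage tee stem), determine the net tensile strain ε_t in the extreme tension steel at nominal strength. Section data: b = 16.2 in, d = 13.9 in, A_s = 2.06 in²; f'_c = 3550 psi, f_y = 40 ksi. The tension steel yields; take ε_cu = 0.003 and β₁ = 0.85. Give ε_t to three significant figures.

ε_t ≈ 0.0180

a = A_s f_y/(0.85 f'_c b) = 1.686 in.
β₁ = 0.85, so c = a/β₁ = 1.686/0.85 = 1.984 in.
From the linear strain diagram with ε_cu = 0.003: ε_t = 0.003 (d − c)/c = 0.003 × (13.9 − 1.984)/1.984 = 0.0180.
Since ε_t ≥ 0.005, the section is tension-controlled.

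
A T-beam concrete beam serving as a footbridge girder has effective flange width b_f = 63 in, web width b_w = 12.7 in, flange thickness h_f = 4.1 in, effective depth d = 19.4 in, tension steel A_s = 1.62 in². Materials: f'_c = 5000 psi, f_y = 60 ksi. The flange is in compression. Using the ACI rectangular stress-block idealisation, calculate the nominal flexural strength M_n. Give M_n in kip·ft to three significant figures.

M_n ≈ 156 kip·ft

Tension: T = A_s f_y = 1.62 × 60 = 97.2 kips.
Try a within the flange: a = T/(0.85 f'_c b_f) = 97.2/(0.85 × 5 × 63) = 0.363 in.
Since a = 0.363 ≤ h_f = 4.1 in, the stress block lies entirely in the flange; analyse as a rectangular beam of width b_f.
M_n = T(d − a/2) = 97.2 × (19.4 − 0.1815) = 1868.0 kip·in.
M_n = 1868.0/12 = 155.67 kip·ft.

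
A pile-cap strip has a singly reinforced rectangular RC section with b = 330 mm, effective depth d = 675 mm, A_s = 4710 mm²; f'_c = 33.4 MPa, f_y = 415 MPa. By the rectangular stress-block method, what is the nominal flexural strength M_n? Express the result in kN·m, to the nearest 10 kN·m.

M_n ≈ 1120 kN·m

T = A_s f_y = 4710 × 415 = 1954650 N = 1954.65 kN.
From C = T: a = T/(0.85 f'_c b) = 1954650/(0.85 × 33.4 × 330) = 208.64 mm.
M_n = T(d − a/2) = 1954.65 kN × (675 − 104.32) mm = 1115.48 kN·m.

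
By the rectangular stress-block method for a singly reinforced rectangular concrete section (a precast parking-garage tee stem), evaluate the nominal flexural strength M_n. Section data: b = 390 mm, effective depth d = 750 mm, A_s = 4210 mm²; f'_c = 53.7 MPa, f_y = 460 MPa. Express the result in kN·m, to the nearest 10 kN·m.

M_n ≈ 1350 kN·m

T = A_s f_y = 4210 × 460 = 1936600 N = 1936.6 kN.
From C = T: a = T/(0.85 f'_c b) = 1936600/(0.85 × 53.7 × 390) = 108.79 mm.
M_n = T(d − a/2) = 1936.6 kN × (750 − 54.395) mm = 1347.11 kN·m.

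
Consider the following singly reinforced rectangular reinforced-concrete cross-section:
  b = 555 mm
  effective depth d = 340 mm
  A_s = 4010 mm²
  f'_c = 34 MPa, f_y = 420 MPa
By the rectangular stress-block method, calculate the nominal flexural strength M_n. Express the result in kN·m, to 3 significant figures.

T = A_s f_y = 4010 × 420 = 1684200 N = 1684.2 kN.
From C = T: a = T/(0.85 f'_c b) = 1684200/(0.85 × 34 × 555) = 105.00 mm.
M_n = T(d − a/2) = 1684.2 kN × (340 − 52.5) mm = 484.21 kN·m.

M_n ≈ 484 kN·m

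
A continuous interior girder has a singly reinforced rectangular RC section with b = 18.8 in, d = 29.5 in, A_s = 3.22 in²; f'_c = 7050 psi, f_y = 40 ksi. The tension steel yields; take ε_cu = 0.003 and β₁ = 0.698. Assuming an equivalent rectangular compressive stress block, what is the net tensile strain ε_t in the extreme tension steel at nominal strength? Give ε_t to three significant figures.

a = A_s f_y/(0.85 f'_c b) = 1.143 in.
β₁ = 0.698, so c = a/β₁ = 1.143/0.698 = 1.638 in.
From the linear strain diagram with ε_cu = 0.003: ε_t = 0.003 (d − c)/c = 0.003 × (29.5 − 1.638)/1.638 = 0.0510.
Since ε_t ≥ 0.005, the section is tension-controlled.

ε_t ≈ 0.0510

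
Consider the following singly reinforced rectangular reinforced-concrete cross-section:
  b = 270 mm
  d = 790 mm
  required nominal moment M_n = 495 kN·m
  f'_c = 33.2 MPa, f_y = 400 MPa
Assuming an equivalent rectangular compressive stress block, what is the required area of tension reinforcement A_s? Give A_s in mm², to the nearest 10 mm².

With M_n = 0.85 f'_c a b (d − a/2), solve the quadratic for a:
a = d − √(d² − 2M_n/(0.85 f'_c b)) = 790 − √(790² − 2 × 495×10⁶/(0.85 × 33.2 × 270)) = 87.03 mm.
A_s = 0.85 f'_c a b / f_y = 0.85 × 33.2 × 87.03 × 270 / 400 = 1657.8 mm².

A_s ≈ 1660 mm²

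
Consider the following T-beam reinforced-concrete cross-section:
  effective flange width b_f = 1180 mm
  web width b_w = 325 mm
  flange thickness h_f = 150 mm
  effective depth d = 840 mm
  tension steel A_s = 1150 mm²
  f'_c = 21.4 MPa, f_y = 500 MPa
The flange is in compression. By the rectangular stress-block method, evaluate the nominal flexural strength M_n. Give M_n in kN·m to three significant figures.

Tension: T = A_s f_y = 1150 × 500 = 575000 N.
Try a within the flange: a = T/(0.85 f'_c b_f) = 575000/(0.85 × 21.4 × 1180) = 26.79 mm.
Since a = 26.79 ≤ h_f = 150 mm, the stress block lies entirely in the flange; analyse as a rectangular beam of width b_f.
M_n = T(d − a/2) = 575000 × (840 − 13.395) = 475.30 × 10⁶ N·mm.
M_n = 475.30 kN·m.

M_n ≈ 475 kN·m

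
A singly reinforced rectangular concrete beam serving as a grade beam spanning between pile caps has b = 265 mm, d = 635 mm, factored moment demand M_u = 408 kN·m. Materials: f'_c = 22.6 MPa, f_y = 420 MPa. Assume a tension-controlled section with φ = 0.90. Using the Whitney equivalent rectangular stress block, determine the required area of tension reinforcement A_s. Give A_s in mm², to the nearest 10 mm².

M_n = M_u/φ = 408/0.90 = 453.333 kN·m.
With M_n = 0.85 f'_c a b (d − a/2), solve the quadratic for a:
a = d − √(d² − 2M_n/(0.85 f'_c b)) = 635 − √(635² − 2 × 453.333×10⁶/(0.85 × 22.6 × 265)) = 160.53 mm.
A_s = 0.85 f'_c a b / f_y = 0.85 × 22.6 × 160.53 × 265 / 420 = 1945.7 mm².

A_s ≈ 1950 mm²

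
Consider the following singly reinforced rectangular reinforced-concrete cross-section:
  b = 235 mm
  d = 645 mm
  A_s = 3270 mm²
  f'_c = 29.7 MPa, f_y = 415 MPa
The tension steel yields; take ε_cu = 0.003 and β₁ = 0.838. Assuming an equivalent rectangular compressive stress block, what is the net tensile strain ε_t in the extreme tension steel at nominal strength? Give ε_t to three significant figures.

a = A_s f_y/(0.85 f'_c b) = 228.75 mm.
β₁ = 0.838, so c = a/β₁ = 228.75/0.838 = 272.97 mm.
From the linear strain diagram with ε_cu = 0.003: ε_t = 0.003 (d − c)/c = 0.003 × (645 − 272.97)/272.97 = 0.00409.
ε_t is between 0.004 and 0.005 — transition zone.

ε_t ≈ 0.00409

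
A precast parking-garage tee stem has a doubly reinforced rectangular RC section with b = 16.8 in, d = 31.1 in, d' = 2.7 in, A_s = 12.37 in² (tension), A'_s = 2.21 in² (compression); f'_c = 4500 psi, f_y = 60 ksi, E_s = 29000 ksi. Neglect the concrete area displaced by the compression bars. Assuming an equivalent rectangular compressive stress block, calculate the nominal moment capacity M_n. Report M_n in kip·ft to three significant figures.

M_n ≈ 1650 kip·ft

Assume both steels yield.
a = (A_s − A'_s) f_y/(0.85 f'_c b) = (12.37 − 2.21) × 60/(0.85 × 4.5 × 16.8) = 9.486 in.
c = a/β₁ = 9.486/0.825 = 11.498 in; ε'_s = 0.003(c − d')/c = 0.0023 ≥ ε_y = 0.0021, so the compression steel yields.
M_n = (A_s − A'_s) f_y (d − a/2) + A'_s f_y (d − d') = 609.6 × (31.1 − 4.743) + 132.6 × (31.1 − 2.7) = 16067.2 + 3765.8 = 19833.0 kip·in = 19833.0/12 = 1652.75 kip·ft.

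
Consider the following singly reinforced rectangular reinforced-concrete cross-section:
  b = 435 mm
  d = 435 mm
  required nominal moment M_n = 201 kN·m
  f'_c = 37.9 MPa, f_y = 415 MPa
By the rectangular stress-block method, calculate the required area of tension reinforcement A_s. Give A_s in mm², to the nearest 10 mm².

A_s ≈ 1160 mm²

With M_n = 0.85 f'_c a b (d − a/2), solve the quadratic for a:
a = d − √(d² − 2M_n/(0.85 f'_c b)) = 435 − √(435² − 2 × 201×10⁶/(0.85 × 37.9 × 435)) = 34.33 mm.
A_s = 0.85 f'_c a b / f_y = 0.85 × 37.9 × 34.33 × 435 / 415 = 1159.2 mm².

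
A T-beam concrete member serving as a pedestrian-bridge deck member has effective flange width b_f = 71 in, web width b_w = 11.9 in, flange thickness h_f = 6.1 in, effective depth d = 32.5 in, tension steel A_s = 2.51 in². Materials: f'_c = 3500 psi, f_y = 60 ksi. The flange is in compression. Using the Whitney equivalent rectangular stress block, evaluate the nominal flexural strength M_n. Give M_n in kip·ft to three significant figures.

M_n ≈ 403 kip·ft

Tension: T = A_s f_y = 2.51 × 60 = 150.6 kips.
Try a within the flange: a = T/(0.85 f'_c b_f) = 150.6/(0.85 × 3.5 × 71) = 0.713 in.
Since a = 0.713 ≤ h_f = 6.1 in, the stress block lies entirely in the flange; analyse as a rectangular beam of width b_f.
M_n = T(d − a/2) = 150.6 × (32.5 − 0.3565) = 4840.8 kip·in.
M_n = 4840.8/12 = 403.40 kip·ft.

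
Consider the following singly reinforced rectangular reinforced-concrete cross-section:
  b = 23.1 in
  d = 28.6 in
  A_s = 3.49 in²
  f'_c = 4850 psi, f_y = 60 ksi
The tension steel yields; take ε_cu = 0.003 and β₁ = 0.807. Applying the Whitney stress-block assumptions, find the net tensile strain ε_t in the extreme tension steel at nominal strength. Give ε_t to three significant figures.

a = A_s f_y/(0.85 f'_c b) = 2.199 in.
β₁ = 0.807, so c = a/β₁ = 2.199/0.807 = 2.725 in.
From the linear strain diagram with ε_cu = 0.003: ε_t = 0.003 (d − c)/c = 0.003 × (28.6 − 2.725)/2.725 = 0.0285.
Since ε_t ≥ 0.005, the section is tension-controlled.

ε_t ≈ 0.0285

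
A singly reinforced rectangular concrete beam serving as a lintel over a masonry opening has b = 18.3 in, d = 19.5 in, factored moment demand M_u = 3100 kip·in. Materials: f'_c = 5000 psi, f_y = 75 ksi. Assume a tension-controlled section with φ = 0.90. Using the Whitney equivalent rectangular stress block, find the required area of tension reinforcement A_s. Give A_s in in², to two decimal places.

M_n = M_u/φ = 3100/0.90 = 3444.44 kip·in.
From M_n = 0.85 f'_c a b (d − a/2):
a = d − √(d² − 2M_n/(0.85 f'_c b)) = 19.5 − √(19.5² − 2 × 3444.44/(0.85 × 5 × 18.3)) = 2.421 in.
A_s = 0.85 f'_c a b / f_y = 0.85 × 5 × 2.421 × 18.3 / 75 = 2.511 in².

A_s ≈ 2.51 in²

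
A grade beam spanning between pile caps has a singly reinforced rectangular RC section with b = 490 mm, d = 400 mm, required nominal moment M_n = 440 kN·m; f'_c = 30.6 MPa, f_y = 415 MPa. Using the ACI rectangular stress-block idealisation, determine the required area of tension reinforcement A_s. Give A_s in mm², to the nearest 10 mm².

With M_n = 0.85 f'_c a b (d − a/2), solve the quadratic for a:
a = d − √(d² − 2M_n/(0.85 f'_c b)) = 400 − √(400² − 2 × 440×10⁶/(0.85 × 30.6 × 490)) = 98.42 mm.
A_s = 0.85 f'_c a b / f_y = 0.85 × 30.6 × 98.42 × 490 / 415 = 3022.5 mm².

A_s ≈ 3020 mm²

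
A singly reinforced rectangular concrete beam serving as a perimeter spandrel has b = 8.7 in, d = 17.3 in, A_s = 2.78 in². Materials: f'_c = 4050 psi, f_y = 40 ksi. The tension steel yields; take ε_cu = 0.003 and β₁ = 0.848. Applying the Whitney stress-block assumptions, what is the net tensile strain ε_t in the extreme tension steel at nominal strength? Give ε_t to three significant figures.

a = A_s f_y/(0.85 f'_c b) = 3.713 in.
β₁ = 0.848, so c = a/β₁ = 3.713/0.848 = 4.379 in.
From the linear strain diagram with ε_cu = 0.003: ε_t = 0.003 (d − c)/c = 0.003 × (17.3 − 4.379)/4.379 = 0.00885.
Since ε_t ≥ 0.005, the section is tension-controlled.

ε_t ≈ 0.00885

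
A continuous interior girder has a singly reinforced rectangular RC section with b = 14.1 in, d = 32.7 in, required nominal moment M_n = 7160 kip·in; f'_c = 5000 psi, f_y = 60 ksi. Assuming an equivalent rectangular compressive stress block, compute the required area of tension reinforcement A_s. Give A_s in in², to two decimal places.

From M_n = 0.85 f'_c a b (d − a/2):
a = d − √(d² − 2M_n/(0.85 f'_c b)) = 32.7 − √(32.7² − 2 × 7160/(0.85 × 5 × 14.1)) = 3.885 in.
A_s = 0.85 f'_c a b / f_y = 0.85 × 5 × 3.885 × 14.1 / 60 = 3.880 in².

A_s ≈ 3.88 in²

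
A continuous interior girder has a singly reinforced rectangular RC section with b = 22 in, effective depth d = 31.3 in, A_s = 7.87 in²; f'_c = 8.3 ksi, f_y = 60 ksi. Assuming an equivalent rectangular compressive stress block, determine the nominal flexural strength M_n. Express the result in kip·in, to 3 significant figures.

M_n ≈ 14100 kip·in

T = A_s f_y = 7.87 × 60 = 472.2 kips.
a = T/(0.85 f'_c b) = 472.2/(0.85 × 8.3 × 22) = 3.042 in.
M_n = T(d − a/2) = 472.2 × (31.3 − 1.521) = 14061.6 kip·in.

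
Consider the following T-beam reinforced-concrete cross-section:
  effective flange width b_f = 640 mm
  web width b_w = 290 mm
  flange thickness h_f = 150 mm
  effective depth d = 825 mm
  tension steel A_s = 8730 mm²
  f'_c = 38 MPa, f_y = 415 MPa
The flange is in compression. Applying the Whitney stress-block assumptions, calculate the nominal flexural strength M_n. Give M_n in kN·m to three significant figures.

Tension: T = A_s f_y = 8730 × 415 = 3622950 N.
Try a within the flange: a = T/(0.85 f'_c b_f) = 3622950/(0.85 × 38 × 640) = 175.26 mm.
a = 175.26 > h_f = 150 mm: the block extends into the web. Split into flange-overhang and web parts.
C_f = 0.85 f'_c (b_f − b_w) h_f = 0.85 × 38 × (640 − 290) × 150 = 1695750 N.
Remaining web compression depth: a_w = (T − C_f)/(0.85 f'_c b_w) = (3622950 − 1695750)/(0.85 × 38 × 290) = 205.74 mm.
M_n = C_f(d − h_f/2) + (T − C_f)(d − a_w/2) = 1695750 × (825 − 75) + 1927200 × (825 − 102.87) = 1271.81 + 1391.69 = 2663.50 × 10⁶ N·mm.
M_n = 2663.50 kN·m.

M_n ≈ 2660 kN·m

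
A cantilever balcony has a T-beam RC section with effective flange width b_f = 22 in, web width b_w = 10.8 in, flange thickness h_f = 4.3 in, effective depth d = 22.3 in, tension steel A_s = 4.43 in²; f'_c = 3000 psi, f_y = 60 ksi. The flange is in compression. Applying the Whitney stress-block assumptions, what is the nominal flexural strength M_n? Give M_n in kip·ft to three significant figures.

Tension: T = A_s f_y = 4.43 × 60 = 265.8 kips.
Try a within the flange: a = T/(0.85 f'_c b_f) = 265.8/(0.85 × 3 × 22) = 4.738 in.
a = 4.738 > h_f = 4.3 in: the block extends into the web. Split into flange-overhang and web parts.
C_f = 0.85 f'_c (b_f − b_w) h_f = 0.85 × 3 × (22 − 10.8) × 4.3 = 122.8 kips.
Remaining web compression depth: a_w = (T − C_f)/(0.85 f'_c b_w) = (265.8 − 122.8)/(0.85 × 3 × 10.8) = 5.192 in.
M_n = C_f(d − h_f/2) + (T − C_f)(d − a_w/2) = 122.8 × (22.3 − 2.15) + 143 × (22.3 − 2.596) = 2474.4 + 2817.7 = 5292.1 kip·in.
M_n = 5292.1/12 = 441.01 kip·ft.

M_n ≈ 441 kip·ft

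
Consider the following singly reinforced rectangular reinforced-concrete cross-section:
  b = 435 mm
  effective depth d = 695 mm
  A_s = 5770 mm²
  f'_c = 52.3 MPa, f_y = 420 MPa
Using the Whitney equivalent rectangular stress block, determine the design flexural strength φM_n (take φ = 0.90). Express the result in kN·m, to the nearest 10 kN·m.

T = A_s f_y = 5770 × 420 = 2423400 N = 2423.4 kN.
From C = T: a = T/(0.85 f'_c b) = 2423400/(0.85 × 52.3 × 435) = 125.32 mm.
M_n = T(d − a/2) = 2423.4 kN × (695 − 62.66) mm = 1532.41 kN·m.
φM_n = 0.90 × 1532.41 = 1379.17 kN·m.

φM_n ≈ 1380 kN·m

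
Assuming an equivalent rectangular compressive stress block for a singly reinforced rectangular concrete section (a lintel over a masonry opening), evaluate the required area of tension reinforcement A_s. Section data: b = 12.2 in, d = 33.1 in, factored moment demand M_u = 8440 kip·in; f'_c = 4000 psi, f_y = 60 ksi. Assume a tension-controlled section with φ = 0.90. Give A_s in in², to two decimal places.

M_n = M_u/φ = 8440/0.90 = 9377.78 kip·in.
From M_n = 0.85 f'_c a b (d − a/2):
a = d − √(d² − 2M_n/(0.85 f'_c b)) = 33.1 − √(33.1² − 2 × 9377.78/(0.85 × 4 × 12.2)) = 7.734 in.
A_s = 0.85 f'_c a b / f_y = 0.85 × 4 × 7.734 × 12.2 / 60 = 5.347 in².

A_s ≈ 5.35 in²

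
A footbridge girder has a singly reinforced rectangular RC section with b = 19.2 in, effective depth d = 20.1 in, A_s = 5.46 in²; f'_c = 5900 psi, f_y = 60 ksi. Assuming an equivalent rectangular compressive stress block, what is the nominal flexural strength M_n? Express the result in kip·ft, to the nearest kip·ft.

T = A_s f_y = 5.46 × 60 = 327.6 kips.
a = T/(0.85 f'_c b) = 327.6/(0.85 × 5.9 × 19.2) = 3.402 in.
M_n = T(d − a/2) = 327.6 × (20.1 − 1.701) = 6027.5 kip·in = 6027.5/12 = 502.29 kip·ft.

M_n ≈ 502 kip·ft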